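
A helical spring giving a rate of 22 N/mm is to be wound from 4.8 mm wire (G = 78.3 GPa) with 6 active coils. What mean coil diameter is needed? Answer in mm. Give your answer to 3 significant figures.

D = (Gd⁴/(8N_a·k))^(1/3) = (78.3×10³·4.8⁴/(8·6·22))^(1/3)
  = (39360.7)^(1/3) = 34.0163 mm

34.0 mm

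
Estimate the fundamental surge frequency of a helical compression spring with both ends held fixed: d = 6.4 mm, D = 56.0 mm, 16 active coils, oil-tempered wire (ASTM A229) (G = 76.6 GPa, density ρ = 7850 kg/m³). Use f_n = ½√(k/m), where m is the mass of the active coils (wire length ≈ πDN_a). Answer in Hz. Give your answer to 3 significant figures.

44.8 Hz

k = Gd⁴/(8D³N_a) = (76.6×10³)(6.4⁴)/(8·56.0³·16) = 5.7171 N/mm = 5717.1 N/m
Wire length L = πDN_a = π·56.0·16 = 2814.9 mm
m = ρ·(πd²/4)·L = 7850 × 32.17×10⁻⁶ m² × 2.8149 m = 0.71085 kg
f_n = ½√(k/m) = 0.5·√(5717.1/0.71085) = 0.5·√(8042.6) = 44.84 Hz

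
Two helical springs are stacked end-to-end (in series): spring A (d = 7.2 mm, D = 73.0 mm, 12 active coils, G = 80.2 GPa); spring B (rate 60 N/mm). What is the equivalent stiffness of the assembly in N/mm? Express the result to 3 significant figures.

k_A = Gd⁴/(8D³N_a) = (80.2×10³)(7.2⁴)/(8·73.0³·12) = 5.7712 N/mm
Series: 1/k_eq = 1/5.7712 + 1/60 = 0.18994; k_eq = 5.2648 N/mm

5.26 N/mm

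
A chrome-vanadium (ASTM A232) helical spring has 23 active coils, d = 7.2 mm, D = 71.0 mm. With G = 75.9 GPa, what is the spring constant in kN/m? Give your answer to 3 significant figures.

3.10 kN/m

k = Gd⁴/(8D³N_a) = (75.9×10³ × 7.2⁴) / (8 × 71.0³ × 23)
  = 2.03973e+08 / 6.58556e+07 = 3.0973 N/mm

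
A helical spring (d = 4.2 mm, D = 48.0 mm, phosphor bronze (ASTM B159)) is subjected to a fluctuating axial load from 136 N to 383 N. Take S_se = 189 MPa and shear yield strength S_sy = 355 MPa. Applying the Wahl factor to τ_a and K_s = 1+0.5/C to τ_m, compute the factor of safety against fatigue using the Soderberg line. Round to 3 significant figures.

0.404

C = D/d = 48.0/4.2 = 11.4286; K_W = (4C−1)/(4C−4)+0.615/C = 1.1257; K_s = 1+0.5/C = 1.0437
F_a = (F_max−F_min)/2 = 123.5 N; F_m = (F_max+F_min)/2 = 259.5 N
τ_a = K_W·8F_aD/(πd³) = 1.1257 × 203.75 = 229.37 MPa
τ_m = K_s·8F_mD/(πd³) = 1.0437 × 428.13 = 446.86 MPa
Soderberg: 1/n_f = τ_a/S_se + τ_m/S_sy = 229.37/189 + 446.86/355 = 1.21359 + 1.25875 = 2.4723
n_f = 1/2.4723 = 0.4045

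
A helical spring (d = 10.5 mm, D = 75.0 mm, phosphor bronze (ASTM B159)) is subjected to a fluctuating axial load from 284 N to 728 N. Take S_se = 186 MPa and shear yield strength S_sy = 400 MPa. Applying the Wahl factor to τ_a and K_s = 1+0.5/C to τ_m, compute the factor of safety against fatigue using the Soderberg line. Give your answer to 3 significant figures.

2.17

C = D/d = 75.0/10.5 = 7.1429; K_W = (4C−1)/(4C−4)+0.615/C = 1.2082; K_s = 1+0.5/C = 1.0700
F_a = (F_max−F_min)/2 = 222 N; F_m = (F_max+F_min)/2 = 506 N
τ_a = K_W·8F_aD/(πd³) = 1.2082 × 36.626 = 44.251 MPa
τ_m = K_s·8F_mD/(πd³) = 1.0700 × 83.48 = 89.324 MPa
Soderberg: 1/n_f = τ_a/S_se + τ_m/S_sy = 44.251/186 + 89.324/400 = 0.23791 + 0.22331 = 0.46122
n_f = 1/0.46122 = 2.168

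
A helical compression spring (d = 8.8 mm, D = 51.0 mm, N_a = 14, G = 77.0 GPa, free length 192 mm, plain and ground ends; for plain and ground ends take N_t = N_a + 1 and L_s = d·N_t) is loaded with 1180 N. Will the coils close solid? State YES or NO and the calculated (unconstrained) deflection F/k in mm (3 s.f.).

NO, δ = 38.0 mm

k = Gd⁴/(8D³N_a) = (77.0×10³)(8.8⁴)/(8·51.0³·14) = 31.081 N/mm
N_t = 15; L_s = 8.8·15 = 132 mm; δ_solid = L₀ − L_s = 192 − 132 = 60 mm
δ = F/k = 1180/31.081 = 37.966 mm
δ < δ_solid → spring does not go solid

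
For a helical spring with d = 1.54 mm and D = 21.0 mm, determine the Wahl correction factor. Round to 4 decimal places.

1.1045

C = D/d = 21.0/1.54 = 13.6364
K_W = (4C−1)/(4C−4) + 0.615/C = 53.545/50.545 + 0.0451 = 1.1045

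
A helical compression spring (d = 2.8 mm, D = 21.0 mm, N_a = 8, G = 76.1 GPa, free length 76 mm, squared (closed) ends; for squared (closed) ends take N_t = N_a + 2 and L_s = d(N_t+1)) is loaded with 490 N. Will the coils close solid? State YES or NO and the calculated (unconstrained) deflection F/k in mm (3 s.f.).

YES, δ = 62.1 mm

k = Gd⁴/(8D³N_a) = (76.1×10³)(2.8⁴)/(8·21.0³·8) = 7.8919 N/mm
N_t = 10; L_s = 2.8·11 = 30.8 mm; δ_solid = L₀ − L_s = 76 − 30.8 = 45.2 mm
δ = F/k = 490/7.8919 = 62.089 mm
δ ≥ δ_solid → spring goes solid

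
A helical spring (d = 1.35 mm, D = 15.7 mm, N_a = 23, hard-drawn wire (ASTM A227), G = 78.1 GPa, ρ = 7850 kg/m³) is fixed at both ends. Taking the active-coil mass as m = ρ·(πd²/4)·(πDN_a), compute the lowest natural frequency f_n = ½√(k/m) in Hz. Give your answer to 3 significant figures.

84.5 Hz

k = Gd⁴/(8D³N_a) = (78.1×10³)(1.35⁴)/(8·15.7³·23) = 0.36431 N/mm = 364.31 N/m
Wire length L = πDN_a = π·15.7·23 = 1134.4 mm
m = ρ·(πd²/4)·L = 7850 × 1.4314×10⁻⁶ m² × 1.1344 m = 0.012747 kg
f_n = ½√(k/m) = 0.5·√(364.31/0.012747) = 0.5·√(28580) = 84.528 Hz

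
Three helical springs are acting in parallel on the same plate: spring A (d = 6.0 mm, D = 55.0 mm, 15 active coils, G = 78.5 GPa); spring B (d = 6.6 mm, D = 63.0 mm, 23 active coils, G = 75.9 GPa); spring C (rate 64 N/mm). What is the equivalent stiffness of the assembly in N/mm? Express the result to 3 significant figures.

72.2 N/mm

k_A = Gd⁴/(8D³N_a) = (78.5×10³)(6.0⁴)/(8·55.0³·15) = 5.0957 N/mm
k_B = Gd⁴/(8D³N_a) = (75.9×10³)(6.6⁴)/(8·63.0³·23) = 3.1302 N/mm
Parallel: k_eq = 5.0957 + 3.1302 + 64 = 72.226 N/mm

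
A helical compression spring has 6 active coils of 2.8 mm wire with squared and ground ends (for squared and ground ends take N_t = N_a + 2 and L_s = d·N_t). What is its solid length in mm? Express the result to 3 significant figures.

22.4 mm

squared and ground ends: N_t = N_a + 2 = 6 + 2 = 8
L_s = d·N_t = 2.8 × 8 = 22.4 mm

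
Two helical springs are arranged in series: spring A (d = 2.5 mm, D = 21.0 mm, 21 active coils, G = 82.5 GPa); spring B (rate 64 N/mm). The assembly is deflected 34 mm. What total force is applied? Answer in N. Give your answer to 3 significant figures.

k_A = Gd⁴/(8D³N_a) = (82.5×10³)(2.5⁴)/(8·21.0³·21) = 2.0713 N/mm
Series: 1/k_eq = 1/2.0713 + 1/64 = 0.49841; k_eq = 2.0064 N/mm
F = k_eq·δ = 2.0064·34 = 68.217 N

68.2 N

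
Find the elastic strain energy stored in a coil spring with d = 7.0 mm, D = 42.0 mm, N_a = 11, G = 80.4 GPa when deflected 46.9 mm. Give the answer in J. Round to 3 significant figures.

k = Gd⁴/(8D³N_a) = (80.4×10³)(7.0⁴)/(8·42.0³·11) = 29.609 N/mm
U = ½kδ² = 0.5 × 29.609 × 46.9² = 32564 N·mm = 32.564 J

32.6 J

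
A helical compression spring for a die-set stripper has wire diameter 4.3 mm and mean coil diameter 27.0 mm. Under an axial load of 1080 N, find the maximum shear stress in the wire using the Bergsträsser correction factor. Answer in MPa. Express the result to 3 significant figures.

1150 MPa

Spring index C = D/d = 27.0/4.3 = 6.2791
K_B = (4C+2)/(4C−3) = 27.116/22.116 = 1.2261
τ₀ = 8FD/(πd³) = 8·1080·27.0/(π·4.3³) = 233280/249.78 = 933.95 MPa
τ_max = K·τ₀ = 1.2261 × 933.95 = 1145.1 MPa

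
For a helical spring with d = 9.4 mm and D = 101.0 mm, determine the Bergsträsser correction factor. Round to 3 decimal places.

1.125

C = D/d = 101.0/9.4 = 10.7447
K_B = (4C+2)/(4C−3) = 44.979/39.979 = 1.1251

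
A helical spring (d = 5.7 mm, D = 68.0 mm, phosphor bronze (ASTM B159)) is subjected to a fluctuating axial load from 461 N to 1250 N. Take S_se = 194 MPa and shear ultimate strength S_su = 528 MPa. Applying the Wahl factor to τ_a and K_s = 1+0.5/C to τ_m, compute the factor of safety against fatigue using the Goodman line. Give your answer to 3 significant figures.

0.270

C = D/d = 68.0/5.7 = 11.9298; K_W = (4C−1)/(4C−4)+0.615/C = 1.1202; K_s = 1+0.5/C = 1.0419
F_a = (F_max−F_min)/2 = 394.5 N; F_m = (F_max+F_min)/2 = 855.5 N
τ_a = K_W·8F_aD/(πd³) = 1.1202 × 368.87 = 413.2 MPa
τ_m = K_s·8F_mD/(πd³) = 1.0419 × 799.92 = 833.44 MPa
Goodman: 1/n_f = τ_a/S_se + τ_m/S_su = 413.2/194 + 833.44/528 = 2.12987 + 1.57849 = 3.7084
n_f = 1/3.7084 = 0.2697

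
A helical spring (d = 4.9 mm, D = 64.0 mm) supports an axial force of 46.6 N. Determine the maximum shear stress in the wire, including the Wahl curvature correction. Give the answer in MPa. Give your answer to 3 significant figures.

71.6 MPa

Spring index C = D/d = 64.0/4.9 = 13.0612
K_W = (4C−1)/(4C−4) + 0.615/C = 51.245/48.245 + 0.0471 = 1.1093
τ₀ = 8FD/(πd³) = 8·46.6·64.0/(π·4.9³) = 23859.2/369.61 = 64.553 MPa
τ_max = K·τ₀ = 1.1093 × 64.553 = 71.607 MPa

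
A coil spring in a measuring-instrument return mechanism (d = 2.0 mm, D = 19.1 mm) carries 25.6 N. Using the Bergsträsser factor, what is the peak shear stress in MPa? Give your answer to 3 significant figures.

178 MPa

Spring index C = D/d = 19.1/2.0 = 9.5500
K_B = (4C+2)/(4C−3) = 40.200/35.200 = 1.1420
τ₀ = 8FD/(πd³) = 8·25.6·19.1/(π·2.0³) = 3911.68/25.133 = 155.64 MPa
τ_max = K·τ₀ = 1.1420 × 155.64 = 177.75 MPa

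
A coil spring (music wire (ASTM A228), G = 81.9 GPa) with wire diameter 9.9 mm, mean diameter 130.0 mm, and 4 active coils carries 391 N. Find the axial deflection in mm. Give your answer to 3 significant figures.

k = Gd⁴/(8D³N_a) = (81.9×10³)(9.9⁴)/(8·130.0³·4) = 11.19 N/mm
δ = F/k = 391 / 11.19 = 34.941 mm

34.9 mm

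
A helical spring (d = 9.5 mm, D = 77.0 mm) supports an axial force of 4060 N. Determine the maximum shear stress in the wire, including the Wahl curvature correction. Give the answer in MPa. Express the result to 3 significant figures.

1100 MPa

Spring index C = D/d = 77.0/9.5 = 8.1053
K_W = (4C−1)/(4C−4) + 0.615/C = 31.421/28.421 + 0.0759 = 1.1814
τ₀ = 8FD/(πd³) = 8·4060·77.0/(π·9.5³) = 2.50096e+06/2693.5 = 928.51 MPa
τ_max = K·τ₀ = 1.1814 × 928.51 = 1097 MPa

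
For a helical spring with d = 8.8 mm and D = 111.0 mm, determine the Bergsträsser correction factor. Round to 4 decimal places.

C = D/d = 111.0/8.8 = 12.6136
K_B = (4C+2)/(4C−3) = 52.455/47.455 = 1.1054

1.1054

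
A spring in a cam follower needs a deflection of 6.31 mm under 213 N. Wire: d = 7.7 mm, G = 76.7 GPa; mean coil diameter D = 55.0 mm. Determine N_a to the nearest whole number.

6

Required rate k = F/δ = 213/6.31 = 33.756 N/mm
N_a = Gd⁴/(8D³k) = (76.7×10³ × 7.7⁴)/(8 × 55.0³ × 33.756)
    = 2.69624e+08 / 4.49292e+07 = 6.001 → 6 coils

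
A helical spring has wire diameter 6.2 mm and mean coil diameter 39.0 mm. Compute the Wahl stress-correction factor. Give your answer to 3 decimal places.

1.240

C = D/d = 39.0/6.2 = 6.2903
K_W = (4C−1)/(4C−4) + 0.615/C = 24.161/21.161 + 0.0978 = 1.2395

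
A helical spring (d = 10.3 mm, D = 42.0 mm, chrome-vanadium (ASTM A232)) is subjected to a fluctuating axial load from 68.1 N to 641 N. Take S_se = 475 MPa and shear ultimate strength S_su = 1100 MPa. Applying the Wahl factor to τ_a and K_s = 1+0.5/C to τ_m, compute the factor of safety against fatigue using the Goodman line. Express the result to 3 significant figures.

C = D/d = 42.0/10.3 = 4.0777; K_W = (4C−1)/(4C−4)+0.615/C = 1.3945; K_s = 1+0.5/C = 1.1226
F_a = (F_max−F_min)/2 = 286.45 N; F_m = (F_max+F_min)/2 = 354.55 N
τ_a = K_W·8F_aD/(πd³) = 1.3945 × 28.037 = 39.097 MPa
τ_m = K_s·8F_mD/(πd³) = 1.1226 × 34.702 = 38.957 MPa
Goodman: 1/n_f = τ_a/S_se + τ_m/S_su = 39.097/475 + 38.957/1100 = 0.08231 + 0.03542 = 0.11773
n_f = 1/0.11773 = 8.494

8.49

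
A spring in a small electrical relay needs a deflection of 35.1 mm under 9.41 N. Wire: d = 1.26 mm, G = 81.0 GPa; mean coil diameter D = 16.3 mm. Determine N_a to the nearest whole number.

22

Required rate k = F/δ = 9.41/35.1 = 0.26809 N/mm
N_a = Gd⁴/(8D³k) = (81.0×10³ × 1.26⁴)/(8 × 16.3³ × 0.26809)
    = 204158 / 9288.28 = 21.98 → 22 coils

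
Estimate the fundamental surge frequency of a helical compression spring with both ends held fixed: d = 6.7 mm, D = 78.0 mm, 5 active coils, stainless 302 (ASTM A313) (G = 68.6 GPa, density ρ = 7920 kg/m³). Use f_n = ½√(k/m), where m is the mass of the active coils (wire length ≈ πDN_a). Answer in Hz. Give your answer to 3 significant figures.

72.9 Hz

k = Gd⁴/(8D³N_a) = (68.6×10³)(6.7⁴)/(8·78.0³·5) = 7.2825 N/mm = 7282.5 N/m
Wire length L = πDN_a = π·78.0·5 = 1225.2 mm
m = ρ·(πd²/4)·L = 7920 × 35.257×10⁻⁶ m² × 1.2252 m = 0.34212 kg
f_n = ½√(k/m) = 0.5·√(7282.5/0.34212) = 0.5·√(21286) = 72.949 Hz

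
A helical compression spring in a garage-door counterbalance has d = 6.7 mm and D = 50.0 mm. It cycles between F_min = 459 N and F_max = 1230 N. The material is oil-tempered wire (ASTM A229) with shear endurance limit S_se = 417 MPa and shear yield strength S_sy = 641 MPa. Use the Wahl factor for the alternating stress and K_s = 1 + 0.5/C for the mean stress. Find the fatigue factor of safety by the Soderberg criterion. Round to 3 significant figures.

0.940

C = D/d = 50.0/6.7 = 7.4627; K_W = (4C−1)/(4C−4)+0.615/C = 1.1985; K_s = 1+0.5/C = 1.0670
F_a = (F_max−F_min)/2 = 385.5 N; F_m = (F_max+F_min)/2 = 844.5 N
τ_a = K_W·8F_aD/(πd³) = 1.1985 × 163.2 = 195.58 MPa
τ_m = K_s·8F_mD/(πd³) = 1.0670 × 357.51 = 381.46 MPa
Soderberg: 1/n_f = τ_a/S_se + τ_m/S_sy = 195.58/417 + 381.46/641 = 0.46903 + 0.59510 = 1.0641
n_f = 1/1.0641 = 0.9397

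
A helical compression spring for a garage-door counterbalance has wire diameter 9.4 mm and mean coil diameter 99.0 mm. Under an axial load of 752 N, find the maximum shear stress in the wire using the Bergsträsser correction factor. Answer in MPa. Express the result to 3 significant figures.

257 MPa

Spring index C = D/d = 99.0/9.4 = 10.5319
K_B = (4C+2)/(4C−3) = 44.128/39.128 = 1.1278
τ₀ = 8FD/(πd³) = 8·752·99.0/(π·9.4³) = 595584/2609.4 = 228.25 MPa
τ_max = K·τ₀ = 1.1278 × 228.25 = 257.42 MPa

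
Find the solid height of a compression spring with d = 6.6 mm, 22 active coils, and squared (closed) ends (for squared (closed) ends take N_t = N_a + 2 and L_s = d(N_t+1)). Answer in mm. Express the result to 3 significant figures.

squared (closed) ends: N_t = N_a + 2 = 22 + 2 = 24
L_s = d·(N_t+1) = 6.6 × 25 = 165 mm

165 mm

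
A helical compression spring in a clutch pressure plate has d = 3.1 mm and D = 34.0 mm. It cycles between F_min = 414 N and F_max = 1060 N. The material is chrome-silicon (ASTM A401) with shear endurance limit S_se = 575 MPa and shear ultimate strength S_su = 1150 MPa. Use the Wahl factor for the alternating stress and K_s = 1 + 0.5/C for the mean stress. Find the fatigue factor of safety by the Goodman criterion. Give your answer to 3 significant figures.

C = D/d = 34.0/3.1 = 10.9677; K_W = (4C−1)/(4C−4)+0.615/C = 1.1313; K_s = 1+0.5/C = 1.0456
F_a = (F_max−F_min)/2 = 323 N; F_m = (F_max+F_min)/2 = 737 N
τ_a = K_W·8F_aD/(πd³) = 1.1313 × 938.72 = 1062 MPa
τ_m = K_s·8F_mD/(πd³) = 1.0456 × 2141.9 = 2239.6 MPa
Goodman: 1/n_f = τ_a/S_se + τ_m/S_su = 1062/575 + 2239.6/1150 = 1.84694 + 1.94744 = 3.7944
n_f = 1/3.7944 = 0.2635

0.264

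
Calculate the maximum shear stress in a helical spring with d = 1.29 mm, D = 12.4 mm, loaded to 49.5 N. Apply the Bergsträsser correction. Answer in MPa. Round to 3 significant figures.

831 MPa

Spring index C = D/d = 12.4/1.29 = 9.6124
K_B = (4C+2)/(4C−3) = 40.450/35.450 = 1.1410
τ₀ = 8FD/(πd³) = 8·49.5·12.4/(π·1.29³) = 4910.4/6.744 = 728.11 MPa
τ_max = K·τ₀ = 1.1410 × 728.11 = 830.81 MPa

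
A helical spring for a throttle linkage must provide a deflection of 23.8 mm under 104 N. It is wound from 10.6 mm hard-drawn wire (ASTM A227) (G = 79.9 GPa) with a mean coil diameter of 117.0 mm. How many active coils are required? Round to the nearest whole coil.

18

Required rate k = F/δ = 104/23.8 = 4.3697 N/mm
N_a = Gd⁴/(8D³k) = (79.9×10³ × 10.6⁴)/(8 × 117.0³ × 4.3697)
    = 1.00872e+09 / 5.59892e+07 = 18.02 → 18 coils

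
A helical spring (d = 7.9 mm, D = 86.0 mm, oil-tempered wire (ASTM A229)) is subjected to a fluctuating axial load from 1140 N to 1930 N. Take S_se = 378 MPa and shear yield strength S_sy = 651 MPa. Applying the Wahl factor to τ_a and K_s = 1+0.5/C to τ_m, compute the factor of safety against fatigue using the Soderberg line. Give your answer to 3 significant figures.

0.617

C = D/d = 86.0/7.9 = 10.8861; K_W = (4C−1)/(4C−4)+0.615/C = 1.1324; K_s = 1+0.5/C = 1.0459
F_a = (F_max−F_min)/2 = 395 N; F_m = (F_max+F_min)/2 = 1535 N
τ_a = K_W·8F_aD/(πd³) = 1.1324 × 175.45 = 198.67 MPa
τ_m = K_s·8F_mD/(πd³) = 1.0459 × 681.81 = 713.13 MPa
Soderberg: 1/n_f = τ_a/S_se + τ_m/S_sy = 198.67/378 + 713.13/651 = 0.52559 + 1.09544 = 1.621
n_f = 1/1.621 = 0.6169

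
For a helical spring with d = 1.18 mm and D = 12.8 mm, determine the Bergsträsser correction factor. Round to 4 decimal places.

C = D/d = 12.8/1.18 = 10.8475
K_B = (4C+2)/(4C−3) = 45.390/40.390 = 1.1238

1.1238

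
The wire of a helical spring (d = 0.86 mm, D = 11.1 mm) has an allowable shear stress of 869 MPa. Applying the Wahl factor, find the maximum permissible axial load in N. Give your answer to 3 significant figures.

C = D/d = 11.1/0.86 = 12.9070
K_W = (4C−1)/(4C−4) + 0.615/C = 50.628/47.628 + 0.0476 = 1.1106
τ_max = K·8FD/(πd³) → F_max = τ_allow·πd³/(8DK)
F_max = 869·π·0.86³/(8·11.1·1.1106) = 1736.5/98.625 = 17.607 N

17.6 N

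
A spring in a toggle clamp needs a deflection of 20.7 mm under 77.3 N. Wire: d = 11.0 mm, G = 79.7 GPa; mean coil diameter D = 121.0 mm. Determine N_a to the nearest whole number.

22

Required rate k = F/δ = 77.3/20.7 = 3.7343 N/mm
N_a = Gd⁴/(8D³k) = (79.7×10³ × 11.0⁴)/(8 × 121.0³ × 3.7343)
    = 1.16689e+09 / 5.29243e+07 = 22.05 → 22 coils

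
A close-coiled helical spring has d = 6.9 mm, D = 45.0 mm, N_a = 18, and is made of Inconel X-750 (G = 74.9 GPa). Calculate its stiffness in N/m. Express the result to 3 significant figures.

k = Gd⁴/(8D³N_a) = (74.9×10³ × 6.9⁴) / (8 × 45.0³ × 18)
  = 1.69777e+08 / 1.3122e+07 = 12.938 N/mm = 12938 N/m

12900 N/m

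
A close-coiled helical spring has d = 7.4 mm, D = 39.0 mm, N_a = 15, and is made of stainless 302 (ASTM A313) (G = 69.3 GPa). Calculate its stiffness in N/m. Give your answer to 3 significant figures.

29200 N/m

k = Gd⁴/(8D³N_a) = (69.3×10³ × 7.4⁴) / (8 × 39.0³ × 15)
  = 2.07807e+08 / 7.11828e+06 = 29.193 N/mm = 29193 N/m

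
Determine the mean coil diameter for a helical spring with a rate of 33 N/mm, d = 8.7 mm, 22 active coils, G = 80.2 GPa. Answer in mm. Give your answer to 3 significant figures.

42.9 mm

D = (Gd⁴/(8N_a·k))^(1/3) = (80.2×10³·8.7⁴/(8·22·33))^(1/3)
  = (79108.8)^(1/3) = 42.9281 mm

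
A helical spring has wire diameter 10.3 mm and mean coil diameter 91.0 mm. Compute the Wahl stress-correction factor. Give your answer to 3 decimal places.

C = D/d = 91.0/10.3 = 8.8350
K_W = (4C−1)/(4C−4) + 0.615/C = 34.340/31.340 + 0.0696 = 1.1653

1.165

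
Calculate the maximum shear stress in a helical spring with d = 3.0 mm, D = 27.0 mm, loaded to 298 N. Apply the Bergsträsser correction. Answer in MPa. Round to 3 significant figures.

Spring index C = D/d = 27.0/3.0 = 9.0000
K_B = (4C+2)/(4C−3) = 38.000/33.000 = 1.1515
τ₀ = 8FD/(πd³) = 8·298·27.0/(π·3.0³) = 64368/84.823 = 758.85 MPa
τ_max = K·τ₀ = 1.1515 × 758.85 = 873.83 MPa

874 MPa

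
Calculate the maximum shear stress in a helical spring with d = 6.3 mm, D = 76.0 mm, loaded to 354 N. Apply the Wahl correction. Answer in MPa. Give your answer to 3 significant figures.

307 MPa

Spring index C = D/d = 76.0/6.3 = 12.0635
K_W = (4C−1)/(4C−4) + 0.615/C = 47.254/44.254 + 0.0510 = 1.1188
τ₀ = 8FD/(πd³) = 8·354·76.0/(π·6.3³) = 215232/785.55 = 273.99 MPa
τ_max = K·τ₀ = 1.1188 × 273.99 = 306.53 MPa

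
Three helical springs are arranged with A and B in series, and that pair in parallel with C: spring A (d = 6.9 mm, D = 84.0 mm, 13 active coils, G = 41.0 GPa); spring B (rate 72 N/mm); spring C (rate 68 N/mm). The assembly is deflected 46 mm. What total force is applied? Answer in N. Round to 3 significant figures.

3200 N

k_A = Gd⁴/(8D³N_a) = (41.0×10³)(6.9⁴)/(8·84.0³·13) = 1.5077 N/mm
Springs A,B series: k_AB = 1/(1/1.5077+1/72) = 1.4768 N/mm; parallel with C: k_eq = 1.4768+68 = 69.477 N/mm
F = k_eq·δ = 69.477·46 = 3195.9 N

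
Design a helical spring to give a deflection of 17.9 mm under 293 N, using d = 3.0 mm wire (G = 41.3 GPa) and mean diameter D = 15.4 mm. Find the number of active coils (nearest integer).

7

Required rate k = F/δ = 293/17.9 = 16.369 N/mm
N_a = Gd⁴/(8D³k) = (41.3×10³ × 3.0⁴)/(8 × 15.4³ × 16.369)
    = 3.3453e+06 / 478263 = 6.995 → 7 coils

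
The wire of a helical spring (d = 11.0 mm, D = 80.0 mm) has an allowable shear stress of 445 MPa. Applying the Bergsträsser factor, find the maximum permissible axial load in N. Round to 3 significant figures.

2440 N

C = D/d = 80.0/11.0 = 7.2727
K_B = (4C+2)/(4C−3) = 31.091/26.091 = 1.1916
τ_max = K·8FD/(πd³) → F_max = τ_allow·πd³/(8DK)
F_max = 445·π·11.0³/(8·80.0·1.1916) = 1.8607e+06/762.65 = 2439.9 N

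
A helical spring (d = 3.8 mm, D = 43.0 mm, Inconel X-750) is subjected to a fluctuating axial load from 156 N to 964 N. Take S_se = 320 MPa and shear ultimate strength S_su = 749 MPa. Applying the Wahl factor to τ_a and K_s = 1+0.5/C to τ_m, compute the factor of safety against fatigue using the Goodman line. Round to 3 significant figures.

C = D/d = 43.0/3.8 = 11.3158; K_W = (4C−1)/(4C−4)+0.615/C = 1.1271; K_s = 1+0.5/C = 1.0442
F_a = (F_max−F_min)/2 = 404 N; F_m = (F_max+F_min)/2 = 560 N
τ_a = K_W·8F_aD/(πd³) = 1.1271 × 806.19 = 908.62 MPa
τ_m = K_s·8F_mD/(πd³) = 1.0442 × 1117.5 = 1166.9 MPa
Goodman: 1/n_f = τ_a/S_se + τ_m/S_su = 908.62/320 + 1166.9/749 = 2.83945 + 1.55791 = 4.3974
n_f = 1/4.3974 = 0.2274

0.227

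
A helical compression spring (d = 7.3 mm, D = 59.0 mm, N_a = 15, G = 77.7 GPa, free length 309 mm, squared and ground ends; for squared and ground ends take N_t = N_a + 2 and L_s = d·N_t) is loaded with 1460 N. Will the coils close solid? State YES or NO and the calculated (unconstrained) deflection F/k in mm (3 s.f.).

k = Gd⁴/(8D³N_a) = (77.7×10³)(7.3⁴)/(8·59.0³·15) = 8.9531 N/mm
N_t = 17; L_s = 7.3·17 = 124.1 mm; δ_solid = L₀ − L_s = 309 − 124.1 = 184.9 mm
δ = F/k = 1460/8.9531 = 163.07 mm
δ < δ_solid → spring does not go solid

NO, δ = 163 mm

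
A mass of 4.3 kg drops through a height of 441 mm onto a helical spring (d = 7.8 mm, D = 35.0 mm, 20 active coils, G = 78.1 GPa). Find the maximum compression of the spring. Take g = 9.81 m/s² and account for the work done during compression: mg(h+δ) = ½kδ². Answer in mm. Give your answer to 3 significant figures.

30.7 mm

k = Gd⁴/(8D³N_a) = (78.1×10³)(7.8⁴)/(8·35.0³·20) = 42.141 N/mm
W = mg = 4.3 × 9.81 = 42.183 N
½kδ² − Wδ − Wh = 0 → δ = (W + √(W² + 2kWh))/k
δ = (42.183 + √(1779.4 + 1.56787e+06))/42.141 = (42.183 + 1252.9)/42.141 = 30.731 mm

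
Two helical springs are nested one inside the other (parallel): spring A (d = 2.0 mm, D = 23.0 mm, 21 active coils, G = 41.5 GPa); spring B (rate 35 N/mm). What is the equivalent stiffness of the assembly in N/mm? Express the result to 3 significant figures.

k_A = Gd⁴/(8D³N_a) = (41.5×10³)(2.0⁴)/(8·23.0³·21) = 0.32484 N/mm
Parallel: k_eq = 0.32484 + 35 = 35.325 N/mm

35.3 N/mm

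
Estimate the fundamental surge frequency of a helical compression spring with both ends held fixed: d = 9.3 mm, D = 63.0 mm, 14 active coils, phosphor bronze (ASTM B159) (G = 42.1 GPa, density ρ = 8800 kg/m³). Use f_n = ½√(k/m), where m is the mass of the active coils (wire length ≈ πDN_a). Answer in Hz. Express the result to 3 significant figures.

k = Gd⁴/(8D³N_a) = (42.1×10³)(9.3⁴)/(8·63.0³·14) = 11.245 N/mm = 11245 N/m
Wire length L = πDN_a = π·63.0·14 = 2770.9 mm
m = ρ·(πd²/4)·L = 8800 × 67.929×10⁻⁶ m² × 2.7709 m = 1.6564 kg
f_n = ½√(k/m) = 0.5·√(11245/1.6564) = 0.5·√(6789.2) = 41.198 Hz

41.2 Hz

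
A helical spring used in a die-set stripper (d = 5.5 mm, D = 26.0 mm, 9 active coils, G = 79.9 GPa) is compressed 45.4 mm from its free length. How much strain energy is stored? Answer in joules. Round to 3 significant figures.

k = Gd⁴/(8D³N_a) = (79.9×10³)(5.5⁴)/(8·26.0³·9) = 57.776 N/mm
U = ½kδ² = 0.5 × 57.776 × 45.4² = 59542 N·mm = 59.542 J

59.5 J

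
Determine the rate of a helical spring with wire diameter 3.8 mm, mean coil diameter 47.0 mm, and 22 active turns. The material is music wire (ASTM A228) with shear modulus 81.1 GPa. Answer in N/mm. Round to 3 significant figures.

0.925 N/mm

k = Gd⁴/(8D³N_a) = (81.1×10³ × 3.8⁴) / (8 × 47.0³ × 22)
  = 1.69105e+07 / 1.82728e+07 = 0.92544 N/mm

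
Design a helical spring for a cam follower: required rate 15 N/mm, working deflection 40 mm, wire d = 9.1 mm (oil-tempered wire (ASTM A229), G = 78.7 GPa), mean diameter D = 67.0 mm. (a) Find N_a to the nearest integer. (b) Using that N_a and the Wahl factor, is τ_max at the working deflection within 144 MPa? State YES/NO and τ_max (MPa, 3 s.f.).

(a) 15 coils; (b) NO, τ_max = 163 MPa

N_a = Gd⁴/(8D³k) = (78.7×10³)(9.1⁴)/(8·67.0³·15) = 14.95 → N_a = 15
Actual rate k = Gd⁴/(8D³·15) = 14.953 N/mm
Working load F = kδ = 14.953·40 = 598.13 N
C = 67.0/9.1 = 7.3626; K_W = (4C−1)/(4C−4)+0.615/C = 1.2014
τ_max = K_W·8FD/(πd³) = 1.2014·135.42 = 162.7 MPa
τ_max > 144 MPa → exceeds allowable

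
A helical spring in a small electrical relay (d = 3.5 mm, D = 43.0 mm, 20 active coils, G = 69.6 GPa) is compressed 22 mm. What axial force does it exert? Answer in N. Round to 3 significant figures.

18.1 N

k = Gd⁴/(8D³N_a) = (69.6×10³)(3.5⁴)/(8·43.0³·20) = 0.82102 N/mm
F = k·δ = 0.82102 × 22 = 18.063 N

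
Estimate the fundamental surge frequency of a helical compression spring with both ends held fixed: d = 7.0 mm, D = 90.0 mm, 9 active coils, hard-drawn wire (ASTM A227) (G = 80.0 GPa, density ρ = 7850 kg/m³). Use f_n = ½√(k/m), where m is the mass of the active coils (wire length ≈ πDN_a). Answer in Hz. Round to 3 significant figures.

k = Gd⁴/(8D³N_a) = (80.0×10³)(7.0⁴)/(8·90.0³·9) = 3.6595 N/mm = 3659.5 N/m
Wire length L = πDN_a = π·90.0·9 = 2544.7 mm
m = ρ·(πd²/4)·L = 7850 × 38.485×10⁻⁶ m² × 2.5447 m = 0.76876 kg
f_n = ½√(k/m) = 0.5·√(3659.5/0.76876) = 0.5·√(4760.3) = 34.497 Hz

34.5 Hz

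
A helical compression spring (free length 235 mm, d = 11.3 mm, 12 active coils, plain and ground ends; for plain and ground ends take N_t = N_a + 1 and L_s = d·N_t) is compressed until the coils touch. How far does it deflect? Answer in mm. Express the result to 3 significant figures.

N_t = 13; L_s = 11.3·13 = 146.9 mm
δ_solid = L₀ − L_s = 235 − 146.9 = 88.1 mm

88.1 mm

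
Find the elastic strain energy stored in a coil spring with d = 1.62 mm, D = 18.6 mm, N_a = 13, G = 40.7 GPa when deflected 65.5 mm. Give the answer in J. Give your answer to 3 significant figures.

0.899 J

k = Gd⁴/(8D³N_a) = (40.7×10³)(1.62⁴)/(8·18.6³·13) = 0.41887 N/mm
U = ½kδ² = 0.5 × 0.41887 × 65.5² = 898.53 N·mm = 0.89853 J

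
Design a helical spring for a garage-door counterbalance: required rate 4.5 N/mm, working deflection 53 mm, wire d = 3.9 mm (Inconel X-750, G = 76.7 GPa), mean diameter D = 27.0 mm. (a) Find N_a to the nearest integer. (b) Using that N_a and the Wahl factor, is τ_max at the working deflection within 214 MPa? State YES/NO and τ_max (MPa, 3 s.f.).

(a) 25 coils; (b) NO, τ_max = 337 MPa

N_a = Gd⁴/(8D³k) = (76.7×10³)(3.9⁴)/(8·27.0³·4.5) = 25.04 → N_a = 25
Actual rate k = Gd⁴/(8D³·25) = 4.5075 N/mm
Working load F = kδ = 4.5075·53 = 238.9 N
C = 27.0/3.9 = 6.9231; K_W = (4C−1)/(4C−4)+0.615/C = 1.2155
τ_max = K_W·8FD/(πd³) = 1.2155·276.9 = 336.56 MPa
τ_max > 214 MPa → exceeds allowable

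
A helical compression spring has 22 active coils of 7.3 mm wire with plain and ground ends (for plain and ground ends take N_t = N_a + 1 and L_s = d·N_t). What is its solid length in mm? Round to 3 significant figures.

plain and ground ends: N_t = N_a + 1 = 22 + 1 = 23
L_s = d·N_t = 7.3 × 23 = 167.9 mm

168 mm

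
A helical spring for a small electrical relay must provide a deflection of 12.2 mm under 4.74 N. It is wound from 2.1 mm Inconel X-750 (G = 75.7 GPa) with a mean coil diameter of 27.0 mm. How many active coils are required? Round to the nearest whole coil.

Required rate k = F/δ = 4.74/12.2 = 0.38852 N/mm
N_a = Gd⁴/(8D³k) = (75.7×10³ × 2.1⁴)/(8 × 27.0³ × 0.38852)
    = 1.47222e+06 / 61178.6 = 24.06 → 24 coils

24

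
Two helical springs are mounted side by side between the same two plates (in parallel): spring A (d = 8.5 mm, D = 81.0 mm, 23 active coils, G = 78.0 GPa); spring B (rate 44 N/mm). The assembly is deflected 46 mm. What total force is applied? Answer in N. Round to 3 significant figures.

2220 N

k_A = Gd⁴/(8D³N_a) = (78.0×10³)(8.5⁴)/(8·81.0³·23) = 4.1639 N/mm
Parallel: k_eq = 4.1639 + 44 = 48.164 N/mm
F = k_eq·δ = 48.164·46 = 2215.5 N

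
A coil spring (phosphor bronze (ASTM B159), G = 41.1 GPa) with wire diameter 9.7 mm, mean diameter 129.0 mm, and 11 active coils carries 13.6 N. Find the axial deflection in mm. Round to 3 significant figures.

k = Gd⁴/(8D³N_a) = (41.1×10³)(9.7⁴)/(8·129.0³·11) = 1.9261 N/mm
δ = F/k = 13.6 / 1.9261 = 7.0609 mm

7.06 mm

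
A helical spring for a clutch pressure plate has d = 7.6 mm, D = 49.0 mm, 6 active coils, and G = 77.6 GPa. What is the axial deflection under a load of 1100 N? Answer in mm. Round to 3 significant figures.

k = Gd⁴/(8D³N_a) = (77.6×10³)(7.6⁴)/(8·49.0³·6) = 45.844 N/mm
δ = F/k = 1100 / 45.844 = 23.994 mm

24.0 mm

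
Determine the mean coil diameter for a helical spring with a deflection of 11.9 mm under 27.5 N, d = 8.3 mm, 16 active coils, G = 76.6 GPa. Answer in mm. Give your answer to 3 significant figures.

Required rate k = F/δ = 27.5/11.9 = 2.3109 N/mm
D = (Gd⁴/(8N_a·k))^(1/3) = (76.6×10³·8.3⁴/(8·16·2.3109))^(1/3)
  = (1.22898e+06)^(1/3) = 107.1146 mm

107 mm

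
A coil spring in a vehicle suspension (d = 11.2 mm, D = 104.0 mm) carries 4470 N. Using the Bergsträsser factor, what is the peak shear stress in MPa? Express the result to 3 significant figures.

Spring index C = D/d = 104.0/11.2 = 9.2857
K_B = (4C+2)/(4C−3) = 39.143/34.143 = 1.1464
τ₀ = 8FD/(πd³) = 8·4470·104.0/(π·11.2³) = 3.71904e+06/4413.7 = 842.61 MPa
τ_max = K·τ₀ = 1.1464 × 842.61 = 966.01 MPa

966 MPa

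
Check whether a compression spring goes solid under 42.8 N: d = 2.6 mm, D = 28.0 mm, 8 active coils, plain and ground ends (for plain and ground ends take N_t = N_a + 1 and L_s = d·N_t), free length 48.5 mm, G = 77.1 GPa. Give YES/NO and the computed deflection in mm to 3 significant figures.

k = Gd⁴/(8D³N_a) = (77.1×10³)(2.6⁴)/(8·28.0³·8) = 2.5078 N/mm
N_t = 9; L_s = 2.6·9 = 23.4 mm; δ_solid = L₀ − L_s = 48.5 − 23.4 = 25.1 mm
δ = F/k = 42.8/2.5078 = 17.067 mm
δ < δ_solid → spring does not go solid

NO, δ = 17.1 mm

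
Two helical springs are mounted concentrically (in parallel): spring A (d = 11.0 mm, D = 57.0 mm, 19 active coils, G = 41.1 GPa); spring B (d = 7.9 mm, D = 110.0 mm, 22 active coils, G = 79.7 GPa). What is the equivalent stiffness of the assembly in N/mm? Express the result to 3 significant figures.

k_A = Gd⁴/(8D³N_a) = (41.1×10³)(11.0⁴)/(8·57.0³·19) = 21.377 N/mm
k_B = Gd⁴/(8D³N_a) = (79.7×10³)(7.9⁴)/(8·110.0³·22) = 1.3252 N/mm
Parallel: k_eq = 21.377 + 1.3252 = 22.702 N/mm

22.7 N/mm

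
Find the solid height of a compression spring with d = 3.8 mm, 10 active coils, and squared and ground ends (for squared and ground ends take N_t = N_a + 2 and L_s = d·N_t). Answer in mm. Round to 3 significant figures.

squared and ground ends: N_t = N_a + 2 = 10 + 2 = 12
L_s = d·N_t = 3.8 × 12 = 45.6 mm

45.6 mm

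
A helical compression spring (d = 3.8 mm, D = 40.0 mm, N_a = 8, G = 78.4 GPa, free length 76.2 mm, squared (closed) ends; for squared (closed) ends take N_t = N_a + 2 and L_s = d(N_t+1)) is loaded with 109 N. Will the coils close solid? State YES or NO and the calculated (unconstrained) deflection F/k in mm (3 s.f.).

NO, δ = 27.3 mm

k = Gd⁴/(8D³N_a) = (78.4×10³)(3.8⁴)/(8·40.0³·8) = 3.9911 N/mm
N_t = 10; L_s = 3.8·11 = 41.8 mm; δ_solid = L₀ − L_s = 76.2 − 41.8 = 34.4 mm
δ = F/k = 109/3.9911 = 27.311 mm
δ < δ_solid → spring does not go solid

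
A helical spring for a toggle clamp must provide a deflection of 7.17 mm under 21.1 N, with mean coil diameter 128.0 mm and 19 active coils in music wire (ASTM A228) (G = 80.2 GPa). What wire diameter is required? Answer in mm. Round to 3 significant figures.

10.4 mm

Required rate k = F/δ = 21.1/7.17 = 2.9428 N/mm
d = (8D³N_a·k / G)^(1/4) = (8·128.0³·19·2.9428 / (80.2×10³))^0.25
  = (11697)^0.25 = 10.3996 mm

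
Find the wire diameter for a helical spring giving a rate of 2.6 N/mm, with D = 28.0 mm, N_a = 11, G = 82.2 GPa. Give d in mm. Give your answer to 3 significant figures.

d = (8D³N_a·k / G)^(1/4) = (8·28.0³·11·2.6 / (82.2×10³))^0.25
  = (61.102)^0.25 = 2.7959 mm

2.80 mm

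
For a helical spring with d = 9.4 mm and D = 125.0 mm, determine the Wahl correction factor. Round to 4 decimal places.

C = D/d = 125.0/9.4 = 13.2979
K_W = (4C−1)/(4C−4) + 0.615/C = 52.191/49.191 + 0.0462 = 1.1072

1.1072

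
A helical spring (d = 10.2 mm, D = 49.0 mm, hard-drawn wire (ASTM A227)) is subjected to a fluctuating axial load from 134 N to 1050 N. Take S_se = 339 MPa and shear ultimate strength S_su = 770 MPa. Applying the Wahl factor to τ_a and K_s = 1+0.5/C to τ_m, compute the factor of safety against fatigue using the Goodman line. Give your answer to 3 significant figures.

3.22

C = D/d = 49.0/10.2 = 4.8039; K_W = (4C−1)/(4C−4)+0.615/C = 1.3252; K_s = 1+0.5/C = 1.1041
F_a = (F_max−F_min)/2 = 458 N; F_m = (F_max+F_min)/2 = 592 N
τ_a = K_W·8F_aD/(πd³) = 1.3252 × 53.852 = 71.364 MPa
τ_m = K_s·8F_mD/(πd³) = 1.1041 × 69.608 = 76.853 MPa
Goodman: 1/n_f = τ_a/S_se + τ_m/S_su = 71.364/339 + 76.853/770 = 0.21051 + 0.09981 = 0.31032
n_f = 1/0.31032 = 3.222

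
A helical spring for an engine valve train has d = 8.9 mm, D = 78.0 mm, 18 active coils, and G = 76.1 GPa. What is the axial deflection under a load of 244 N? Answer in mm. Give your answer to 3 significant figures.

k = Gd⁴/(8D³N_a) = (76.1×10³)(8.9⁴)/(8·78.0³·18) = 6.9871 N/mm
δ = F/k = 244 / 6.9871 = 34.921 mm

34.9 mm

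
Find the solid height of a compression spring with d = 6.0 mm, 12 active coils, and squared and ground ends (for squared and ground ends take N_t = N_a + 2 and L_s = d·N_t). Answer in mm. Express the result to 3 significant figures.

84.0 mm

squared and ground ends: N_t = N_a + 2 = 12 + 2 = 14
L_s = d·N_t = 6.0 × 14 = 84 mm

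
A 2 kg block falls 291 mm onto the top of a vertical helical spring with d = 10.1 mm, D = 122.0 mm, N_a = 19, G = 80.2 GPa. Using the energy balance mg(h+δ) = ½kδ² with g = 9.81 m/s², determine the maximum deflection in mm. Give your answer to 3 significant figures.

k = Gd⁴/(8D³N_a) = (80.2×10³)(10.1⁴)/(8·122.0³·19) = 3.0237 N/mm
W = mg = 2 × 9.81 = 19.62 N
½kδ² − Wδ − Wh = 0 → δ = (W + √(W² + 2kWh))/k
δ = (19.62 + √(384.94 + 34527))/3.0237 = (19.62 + 186.85)/3.0237 = 68.283 mm

68.3 mm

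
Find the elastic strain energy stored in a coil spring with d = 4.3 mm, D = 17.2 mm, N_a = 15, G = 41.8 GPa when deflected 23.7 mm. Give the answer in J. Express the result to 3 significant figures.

k = Gd⁴/(8D³N_a) = (41.8×10³)(4.3⁴)/(8·17.2³·15) = 23.404 N/mm
U = ½kδ² = 0.5 × 23.404 × 23.7² = 6572.8 N·mm = 6.5728 J

6.57 J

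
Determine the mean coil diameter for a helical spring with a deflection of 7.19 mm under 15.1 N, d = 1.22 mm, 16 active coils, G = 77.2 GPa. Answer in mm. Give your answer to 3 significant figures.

8.60 mm

Required rate k = F/δ = 15.1/7.19 = 2.1001 N/mm
D = (Gd⁴/(8N_a·k))^(1/3) = (77.2×10³·1.22⁴/(8·16·2.1001))^(1/3)
  = (636.207)^(1/3) = 8.6007 mm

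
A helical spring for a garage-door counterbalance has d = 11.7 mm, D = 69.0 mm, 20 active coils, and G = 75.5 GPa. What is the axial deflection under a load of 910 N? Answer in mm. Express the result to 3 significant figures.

k = Gd⁴/(8D³N_a) = (75.5×10³)(11.7⁴)/(8·69.0³·20) = 26.917 N/mm
δ = F/k = 910 / 26.917 = 33.808 mm

33.8 mm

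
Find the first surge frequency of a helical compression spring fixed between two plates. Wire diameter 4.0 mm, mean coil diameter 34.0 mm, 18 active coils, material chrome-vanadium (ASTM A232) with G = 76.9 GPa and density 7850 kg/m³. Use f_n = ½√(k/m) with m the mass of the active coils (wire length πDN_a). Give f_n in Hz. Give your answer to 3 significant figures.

67.7 Hz

k = Gd⁴/(8D³N_a) = (76.9×10³)(4.0⁴)/(8·34.0³·18) = 3.4783 N/mm = 3478.3 N/m
Wire length L = πDN_a = π·34.0·18 = 1922.7 mm
m = ρ·(πd²/4)·L = 7850 × 12.566×10⁻⁶ m² × 1.9227 m = 0.18966 kg
f_n = ½√(k/m) = 0.5·√(3478.3/0.18966) = 0.5·√(18339) = 67.712 Hz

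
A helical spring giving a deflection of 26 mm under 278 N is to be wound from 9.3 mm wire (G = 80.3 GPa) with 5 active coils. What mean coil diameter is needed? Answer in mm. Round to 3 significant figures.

112 mm

Required rate k = F/δ = 278/26 = 10.692 N/mm
D = (Gd⁴/(8N_a·k))^(1/3) = (80.3×10³·9.3⁴/(8·5·10.692))^(1/3)
  = (1.40448e+06)^(1/3) = 111.9881 mm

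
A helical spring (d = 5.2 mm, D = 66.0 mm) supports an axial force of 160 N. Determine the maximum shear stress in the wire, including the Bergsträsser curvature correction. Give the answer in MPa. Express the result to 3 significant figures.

Spring index C = D/d = 66.0/5.2 = 12.6923
K_B = (4C+2)/(4C−3) = 52.769/47.769 = 1.1047
τ₀ = 8FD/(πd³) = 8·160·66.0/(π·5.2³) = 84480/441.73 = 191.25 MPa
τ_max = K·τ₀ = 1.1047 × 191.25 = 211.26 MPa

211 MPa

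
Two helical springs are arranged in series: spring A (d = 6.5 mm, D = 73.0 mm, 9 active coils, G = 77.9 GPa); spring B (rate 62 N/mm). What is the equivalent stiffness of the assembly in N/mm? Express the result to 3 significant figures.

4.60 N/mm

k_A = Gd⁴/(8D³N_a) = (77.9×10³)(6.5⁴)/(8·73.0³·9) = 4.9647 N/mm
Series: 1/k_eq = 1/4.9647 + 1/62 = 0.21755; k_eq = 4.5966 N/mm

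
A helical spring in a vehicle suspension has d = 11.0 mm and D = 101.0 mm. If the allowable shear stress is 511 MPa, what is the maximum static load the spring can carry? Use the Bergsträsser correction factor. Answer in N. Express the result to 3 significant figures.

C = D/d = 101.0/11.0 = 9.1818
K_B = (4C+2)/(4C−3) = 38.727/33.727 = 1.1482
τ_max = K·8FD/(πd³) → F_max = τ_allow·πd³/(8DK)
F_max = 511·π·11.0³/(8·101.0·1.1482) = 2.1367e+06/927.78 = 2303 N

2300 N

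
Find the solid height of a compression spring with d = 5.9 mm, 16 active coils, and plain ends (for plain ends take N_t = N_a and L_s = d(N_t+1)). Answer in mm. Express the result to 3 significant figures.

100 mm

plain ends: N_t = N_a = 16
L_s = d·(N_t+1) = 5.9 × 17 = 100.3 mm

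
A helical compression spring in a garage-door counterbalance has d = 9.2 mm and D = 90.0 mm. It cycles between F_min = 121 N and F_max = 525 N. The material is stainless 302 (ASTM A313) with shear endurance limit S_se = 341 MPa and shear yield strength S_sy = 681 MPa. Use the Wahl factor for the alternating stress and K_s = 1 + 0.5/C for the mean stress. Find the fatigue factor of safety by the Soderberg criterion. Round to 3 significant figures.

C = D/d = 90.0/9.2 = 9.7826; K_W = (4C−1)/(4C−4)+0.615/C = 1.1483; K_s = 1+0.5/C = 1.0511
F_a = (F_max−F_min)/2 = 202 N; F_m = (F_max+F_min)/2 = 323 N
τ_a = K_W·8F_aD/(πd³) = 1.1483 × 59.453 = 68.267 MPa
τ_m = K_s·8F_mD/(πd³) = 1.0511 × 95.065 = 99.924 MPa
Soderberg: 1/n_f = τ_a/S_se + τ_m/S_sy = 68.267/341 + 99.924/681 = 0.20020 + 0.14673 = 0.34693
n_f = 1/0.34693 = 2.882

2.88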